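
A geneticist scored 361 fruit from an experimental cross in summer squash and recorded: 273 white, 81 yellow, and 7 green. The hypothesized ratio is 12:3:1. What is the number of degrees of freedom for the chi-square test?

A goodness-of-fit test with 3 phenotype classes has df = 3 − 1 = 2.

2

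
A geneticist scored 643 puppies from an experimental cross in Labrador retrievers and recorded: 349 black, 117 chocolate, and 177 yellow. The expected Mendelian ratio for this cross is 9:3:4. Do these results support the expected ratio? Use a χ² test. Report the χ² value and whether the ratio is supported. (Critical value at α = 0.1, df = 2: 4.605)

2.193; consistent

Under the 9:3:4 hypothesis (Σ ratio = 16, N = 643):
  black: 643 × 9/16 = 361.6875
  chocolate: 643 × 3/16 = 120.5625
  yellow: 643 × 4/16 = 160.75
χ² = Σ (O − E)² / E
  black: (349 − 361.6875)² / 361.6875 = 0.4451
  chocolate: (117 − 120.5625)² / 120.5625 = 0.1053
  yellow: (177 − 160.75)² / 160.75 = 1.6427
χ² = 0.4451 + 0.1053 + 1.6427 = 2.1931 ≈ 2.193
Degrees of freedom = 3 − 1 = 2; critical value at α = 0.1 is 4.605.
Since 2.193 < 4.605, we fail to reject the null hypothesis — the data are consistent with the 9:3:4 ratio.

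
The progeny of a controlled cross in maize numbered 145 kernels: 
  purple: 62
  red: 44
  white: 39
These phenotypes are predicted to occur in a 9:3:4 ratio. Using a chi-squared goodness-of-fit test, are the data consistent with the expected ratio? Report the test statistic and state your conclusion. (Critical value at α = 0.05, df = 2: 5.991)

15.297; not consistent

Under the 9:3:4 hypothesis (Σ ratio = 16, N = 145):
  purple: 145 × 9/16 = 81.5625
  red: 145 × 3/16 = 27.1875
  white: 145 × 4/16 = 36.25
χ² = Σ (O − E)² / E
  purple: (62 − 81.5625)² / 81.5625 = 4.6920
  red: (44 − 27.1875)² / 27.1875 = 10.3967
  white: (39 − 36.25)² / 36.25 = 0.2086
χ² = 4.6920 + 10.3967 + 0.2086 = 15.2973 ≈ 15.297
Degrees of freedom = 3 − 1 = 2; critical value at α = 0.05 is 5.991.
Since 15.297 > 5.991, we reject the null hypothesis — the data do not fit the 9:3:4 ratio.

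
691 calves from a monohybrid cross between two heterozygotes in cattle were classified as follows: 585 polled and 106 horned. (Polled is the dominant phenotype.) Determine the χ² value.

34.389

For a monohybrid cross between heterozygotes with complete dominance, the expected phenotypic ratio is 3:1.
Total ratio parts = 4. Expected numbers out of 691:
  polled: 691 × 3/4 = 518.25
  horned: 691 × 1/4 = 172.75
χ² = Σ (O − E)² / E
  polled: (585 − 518.25)² / 518.25 = 8.5973
  horned: (106 − 172.75)² / 172.75 = 25.7920
χ² = 8.5973 + 25.7920 = 34.3893 ≈ 34.389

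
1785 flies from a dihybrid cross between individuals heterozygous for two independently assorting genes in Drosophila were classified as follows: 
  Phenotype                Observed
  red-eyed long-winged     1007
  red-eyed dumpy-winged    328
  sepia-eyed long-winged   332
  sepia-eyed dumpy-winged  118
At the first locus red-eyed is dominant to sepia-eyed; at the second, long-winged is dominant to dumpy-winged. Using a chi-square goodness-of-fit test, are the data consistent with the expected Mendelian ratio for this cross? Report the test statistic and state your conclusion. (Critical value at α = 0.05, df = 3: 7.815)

0.535; consistent

A dihybrid F₂ with independent assortment and complete dominance at both loci gives a 9:3:3:1 phenotypic ratio.
Under the 9:3:3:1 hypothesis (Σ ratio = 16, N = 1785):
  red-eyed long-winged: 1785 × 9/16 = 1004.0625
  red-eyed dumpy-winged: 1785 × 3/16 = 334.6875
  sepia-eyed long-winged: 1785 × 3/16 = 334.6875
  sepia-eyed dumpy-winged: 1785 × 1/16 = 111.5625
χ² = Σ (O − E)² / E
  red-eyed long-winged: (1007 − 1004.0625)² / 1004.0625 = 0.0086
  red-eyed dumpy-winged: (328 − 334.6875)² / 334.6875 = 0.1336
  sepia-eyed long-winged: (332 − 334.6875)² / 334.6875 = 0.0216
  sepia-eyed dumpy-winged: (118 − 111.5625)² / 111.5625 = 0.3715
χ² = 0.0086 + 0.1336 + 0.0216 + 0.3715 = 0.5353 ≈ 0.535
Degrees of freedom = 4 − 1 = 3; critical value at α = 0.05 is 7.815.
Since 0.535 < 7.815, we fail to reject the null hypothesis — the data are consistent with the 9:3:3:1 ratio.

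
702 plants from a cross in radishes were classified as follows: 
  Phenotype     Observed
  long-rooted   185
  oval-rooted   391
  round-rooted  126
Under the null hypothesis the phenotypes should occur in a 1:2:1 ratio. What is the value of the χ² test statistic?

The 1:2:1 ratio has 4 parts, so with N = 702 the expected counts are:
  long-rooted: 702 × 1/4 = 175.5
  oval-rooted: 702 × 2/4 = 351
  round-rooted: 702 × 1/4 = 175.5
χ² = Σ (O − E)² / E
  long-rooted: (185 − 175.5)² / 175.5 = 0.5142
  oval-rooted: (391 − 351)² / 351 = 4.5584
  round-rooted: (126 − 175.5)² / 175.5 = 13.9615
χ² = 0.5142 + 4.5584 + 13.9615 = 19.0341 ≈ 19.034

19.034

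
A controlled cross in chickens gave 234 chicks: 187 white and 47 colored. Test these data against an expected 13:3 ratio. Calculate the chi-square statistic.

0.274

Expected counts for N = 234 under a 13:3 ratio (total parts = 16):
  white: 234 × 13/16 = 190.125
  colored: 234 × 3/16 = 43.875
χ² = Σ (O − E)² / E
  white: (187 − 190.125)² / 190.125 = 0.0514
  colored: (47 − 43.875)² / 43.875 = 0.2226
χ² = 0.0514 + 0.2226 = 0.274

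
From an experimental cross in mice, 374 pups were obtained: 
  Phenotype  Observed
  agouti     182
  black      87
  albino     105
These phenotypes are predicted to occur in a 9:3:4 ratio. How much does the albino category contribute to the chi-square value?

Total ratio parts = 16. Expected numbers out of 374:
  agouti: 374 × 9/16 = 210.375
  black: 374 × 3/16 = 70.125
  albino: 374 × 4/16 = 93.5
Contribution of albino: (105 − 93.5)² / 93.5 = 1.4144

1.414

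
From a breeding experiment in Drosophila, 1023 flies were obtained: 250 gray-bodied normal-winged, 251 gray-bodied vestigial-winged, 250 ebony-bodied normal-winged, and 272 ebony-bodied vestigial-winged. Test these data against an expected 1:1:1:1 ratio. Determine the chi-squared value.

The 1:1:1:1 ratio has 4 parts, so with N = 1023 the expected counts are:
  gray-bodied normal-winged: 1023 × 1/4 = 255.75
  gray-bodied vestigial-winged: 1023 × 1/4 = 255.75
  ebony-bodied normal-winged: 1023 × 1/4 = 255.75
  ebony-bodied vestigial-winged: 1023 × 1/4 = 255.75
χ² = Σ (O − E)² / E
  gray-bodied normal-winged: (250 − 255.75)² / 255.75 = 0.1293
  gray-bodied vestigial-winged: (251 − 255.75)² / 255.75 = 0.0882
  ebony-bodied normal-winged: (250 − 255.75)² / 255.75 = 0.1293
  ebony-bodied vestigial-winged: (272 − 255.75)² / 255.75 = 1.0325
χ² = 0.1293 + 0.0882 + 0.1293 + 1.0325 = 1.3793 ≈ 1.379

1.379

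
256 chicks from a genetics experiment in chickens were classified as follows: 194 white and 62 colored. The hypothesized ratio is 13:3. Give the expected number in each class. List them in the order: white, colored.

The 13:3 ratio has 16 parts, so with N = 256 the expected counts are:
  white: 256 × 13/16 = 208
  colored: 256 × 3/16 = 48

208, 48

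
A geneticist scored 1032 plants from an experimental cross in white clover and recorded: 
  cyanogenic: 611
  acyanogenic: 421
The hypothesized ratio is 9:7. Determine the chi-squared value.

3.663

Total ratio parts = 16. Expected numbers out of 1032:
  cyanogenic: 1032 × 9/16 = 580.5
  acyanogenic: 1032 × 7/16 = 451.5
χ² = Σ (O − E)² / E
  cyanogenic: (611 − 580.5)² / 580.5 = 1.6025
  acyanogenic: (421 − 451.5)² / 451.5 = 2.0604
χ² = 1.6025 + 2.0604 = 3.6629 ≈ 3.663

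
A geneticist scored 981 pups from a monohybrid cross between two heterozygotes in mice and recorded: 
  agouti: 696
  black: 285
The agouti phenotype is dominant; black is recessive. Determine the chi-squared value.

8.590

For a monohybrid cross between heterozygotes with complete dominance, the expected phenotypic ratio is 3:1.
Total ratio parts = 4. Expected numbers out of 981:
  agouti: 981 × 3/4 = 735.75
  black: 981 × 1/4 = 245.25
χ² = Σ (O − E)² / E
  agouti: (696 − 735.75)² / 735.75 = 2.1476
  black: (285 − 245.25)² / 245.25 = 6.4427
χ² = 2.1476 + 6.4427 = 8.5903 ≈ 8.590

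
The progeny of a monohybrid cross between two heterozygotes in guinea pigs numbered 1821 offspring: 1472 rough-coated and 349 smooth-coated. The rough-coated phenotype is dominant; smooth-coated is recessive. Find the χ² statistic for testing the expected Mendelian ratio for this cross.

33.063

For a monohybrid cross between heterozygotes with complete dominance, the expected phenotypic ratio is 3:1.
The 3:1 ratio has 4 parts, so with N = 1821 the expected counts are:
  rough-coated: 1821 × 3/4 = 1365.75
  smooth-coated: 1821 × 1/4 = 455.25
χ² = Σ (O − E)² / E
  rough-coated: (1472 − 1365.75)² / 1365.75 = 8.2658
  smooth-coated: (349 − 455.25)² / 455.25 = 24.7975
χ² = 8.2658 + 24.7975 = 33.0633 ≈ 33.063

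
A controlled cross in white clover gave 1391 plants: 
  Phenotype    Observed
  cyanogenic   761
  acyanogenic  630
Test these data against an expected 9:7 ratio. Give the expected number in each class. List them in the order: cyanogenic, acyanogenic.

The 9:7 ratio has 16 parts, so with N = 1391 the expected counts are:
  cyanogenic: 1391 × 9/16 = 782.4375
  acyanogenic: 1391 × 7/16 = 608.5625

782.4375, 608.5625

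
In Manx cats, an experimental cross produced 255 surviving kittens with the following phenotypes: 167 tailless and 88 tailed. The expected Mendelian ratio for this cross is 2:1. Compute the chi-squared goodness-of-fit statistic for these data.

Expected counts for N = 255 under a 2:1 ratio (total parts = 3):
  tailless: 255 × 2/3 = 170
  tailed: 255 × 1/3 = 85
χ² = Σ (O − E)² / E
  tailless: (167 − 170)² / 170 = 0.0529
  tailed: (88 − 85)² / 85 = 0.1059
χ² = 0.0529 + 0.1059 = 0.1588 ≈ 0.159

0.159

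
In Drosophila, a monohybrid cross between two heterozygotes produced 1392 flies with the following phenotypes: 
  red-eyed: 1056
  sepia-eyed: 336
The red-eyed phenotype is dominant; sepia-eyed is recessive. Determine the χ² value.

0.552

For a monohybrid cross between heterozygotes with complete dominance, the expected phenotypic ratio is 3:1.
Expected counts for N = 1392 under a 3:1 ratio (total parts = 4):
  red-eyed: 1392 × 3/4 = 1044
  sepia-eyed: 1392 × 1/4 = 348
χ² = Σ (O − E)² / E
  red-eyed: (1056 − 1044)² / 1044 = 0.1379
  sepia-eyed: (336 − 348)² / 348 = 0.4138
χ² = 0.1379 + 0.4138 = 0.5517 ≈ 0.552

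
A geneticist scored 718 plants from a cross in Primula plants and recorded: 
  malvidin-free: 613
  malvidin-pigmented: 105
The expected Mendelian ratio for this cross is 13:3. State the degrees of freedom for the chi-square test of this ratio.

1

A goodness-of-fit test with 2 phenotype classes has df = 2 − 1 = 1.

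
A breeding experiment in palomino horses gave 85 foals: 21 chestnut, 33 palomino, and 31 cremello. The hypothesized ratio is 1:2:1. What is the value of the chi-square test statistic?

6.600

The 1:2:1 ratio has 4 parts, so with N = 85 the expected counts are:
  chestnut: 85 × 1/4 = 21.25
  palomino: 85 × 2/4 = 42.5
  cremello: 85 × 1/4 = 21.25
χ² = Σ (O − E)² / E
  chestnut: (21 − 21.25)² / 21.25 = 0.0029
  palomino: (33 − 42.5)² / 42.5 = 2.1235
  cremello: (31 − 21.25)² / 21.25 = 4.4735
χ² = 0.0029 + 2.1235 + 4.4735 = 6.5999 ≈ 6.600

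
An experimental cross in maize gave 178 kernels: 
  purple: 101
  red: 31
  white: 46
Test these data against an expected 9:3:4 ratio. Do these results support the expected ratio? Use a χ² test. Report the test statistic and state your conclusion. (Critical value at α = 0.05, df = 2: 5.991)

Expected counts for N = 178 under a 9:3:4 ratio (total parts = 16):
  purple: 178 × 9/16 = 100.125
  red: 178 × 3/16 = 33.375
  white: 178 × 4/16 = 44.5
χ² = Σ (O − E)² / E
  purple: (101 − 100.125)² / 100.125 = 0.0076
  red: (31 − 33.375)² / 33.375 = 0.1690
  white: (46 − 44.5)² / 44.5 = 0.0506
χ² = 0.0076 + 0.1690 + 0.0506 = 0.2272 ≈ 0.227
Degrees of freedom = 3 − 1 = 2; critical value at α = 0.05 is 5.991.
Since 0.227 < 5.991, we fail to reject the null hypothesis — the data are consistent with the 9:3:4 ratio.

0.227; consistent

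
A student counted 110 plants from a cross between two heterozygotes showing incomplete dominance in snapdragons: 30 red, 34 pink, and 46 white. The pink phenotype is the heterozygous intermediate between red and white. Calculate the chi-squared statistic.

20.691

With incomplete dominance, a heterozygote × heterozygote cross gives a 1:2:1 phenotypic ratio.
The 1:2:1 ratio has 4 parts, so with N = 110 the expected counts are:
  red: 110 × 1/4 = 27.5
  pink: 110 × 2/4 = 55
  white: 110 × 1/4 = 27.5
χ² = Σ (O − E)² / E
  red: (30 − 27.5)² / 27.5 = 0.2273
  pink: (34 − 55)² / 55 = 8.0182
  white: (46 − 27.5)² / 27.5 = 12.4455
χ² = 0.2273 + 8.0182 + 12.4455 = 20.691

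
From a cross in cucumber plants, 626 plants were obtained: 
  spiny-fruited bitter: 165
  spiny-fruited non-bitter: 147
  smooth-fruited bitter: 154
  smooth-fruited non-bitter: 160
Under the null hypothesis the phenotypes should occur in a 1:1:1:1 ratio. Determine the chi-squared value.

1.157

Under the 1:1:1:1 hypothesis (Σ ratio = 4, N = 626):
  spiny-fruited bitter: 626 × 1/4 = 156.5
  spiny-fruited non-bitter: 626 × 1/4 = 156.5
  smooth-fruited bitter: 626 × 1/4 = 156.5
  smooth-fruited non-bitter: 626 × 1/4 = 156.5
χ² = Σ (O − E)² / E
  spiny-fruited bitter: (165 − 156.5)² / 156.5 = 0.4617
  spiny-fruited non-bitter: (147 − 156.5)² / 156.5 = 0.5767
  smooth-fruited bitter: (154 − 156.5)² / 156.5 = 0.0399
  smooth-fruited non-bitter: (160 − 156.5)² / 156.5 = 0.0783
χ² = 0.4617 + 0.5767 + 0.0399 + 0.0783 = 1.1566 ≈ 1.157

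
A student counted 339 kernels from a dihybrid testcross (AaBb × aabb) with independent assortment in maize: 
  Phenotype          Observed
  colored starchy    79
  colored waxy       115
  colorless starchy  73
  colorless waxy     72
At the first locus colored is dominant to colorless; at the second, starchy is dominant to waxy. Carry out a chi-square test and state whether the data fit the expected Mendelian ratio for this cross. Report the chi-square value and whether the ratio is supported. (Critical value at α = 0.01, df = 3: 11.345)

14.735; not consistent

A dihybrid testcross with independent assortment gives a 1:1:1:1 ratio.
Under the 1:1:1:1 hypothesis (Σ ratio = 4, N = 339):
  colored starchy: 339 × 1/4 = 84.75
  colored waxy: 339 × 1/4 = 84.75
  colorless starchy: 339 × 1/4 = 84.75
  colorless waxy: 339 × 1/4 = 84.75
χ² = Σ (O − E)² / E
  colored starchy: (79 − 84.75)² / 84.75 = 0.3901
  colored waxy: (115 − 84.75)² / 84.75 = 10.7972
  colorless starchy: (73 − 84.75)² / 84.75 = 1.6291
  colorless waxy: (72 − 84.75)² / 84.75 = 1.9181
χ² = 0.3901 + 10.7972 + 1.6291 + 1.9181 = 14.7345 ≈ 14.735
Degrees of freedom = 4 − 1 = 3; critical value at α = 0.01 is 11.345.
Since 14.735 > 11.345, we reject the null hypothesis — the data do not fit the 1:1:1:1 ratio.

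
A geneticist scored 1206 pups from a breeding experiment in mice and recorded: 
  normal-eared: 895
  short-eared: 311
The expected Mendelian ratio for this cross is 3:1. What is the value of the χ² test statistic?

Expected counts for N = 1206 under a 3:1 ratio (total parts = 4):
  normal-eared: 1206 × 3/4 = 904.5
  short-eared: 1206 × 1/4 = 301.5
χ² = Σ (O − E)² / E
  normal-eared: (895 − 904.5)² / 904.5 = 0.0998
  short-eared: (311 − 301.5)² / 301.5 = 0.2993
χ² = 0.0998 + 0.2993 = 0.3991 ≈ 0.399

0.399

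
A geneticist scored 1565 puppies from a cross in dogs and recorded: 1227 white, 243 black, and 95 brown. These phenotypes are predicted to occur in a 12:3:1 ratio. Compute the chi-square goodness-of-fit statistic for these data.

11.166

Total ratio parts = 16. Expected numbers out of 1565:
  white: 1565 × 12/16 = 1173.75
  black: 1565 × 3/16 = 293.4375
  brown: 1565 × 1/16 = 97.8125
χ² = Σ (O − E)² / E
  white: (1227 − 1173.75)² / 1173.75 = 2.4158
  black: (243 − 293.4375)² / 293.4375 = 8.6694
  brown: (95 − 97.8125)² / 97.8125 = 0.0809
χ² = 2.4158 + 8.6694 + 0.0809 = 11.1661 ≈ 11.166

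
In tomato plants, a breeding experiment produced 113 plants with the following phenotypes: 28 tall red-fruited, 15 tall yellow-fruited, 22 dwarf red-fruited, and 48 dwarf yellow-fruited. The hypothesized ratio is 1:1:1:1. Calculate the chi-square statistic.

Expected counts for N = 113 under a 1:1:1:1 ratio (total parts = 4):
  tall red-fruited: 113 × 1/4 = 28.25
  tall yellow-fruited: 113 × 1/4 = 28.25
  dwarf red-fruited: 113 × 1/4 = 28.25
  dwarf yellow-fruited: 113 × 1/4 = 28.25
χ² = Σ (O − E)² / E
  tall red-fruited: (28 − 28.25)² / 28.25 = 0.0022
  tall yellow-fruited: (15 − 28.25)² / 28.25 = 6.2146
  dwarf red-fruited: (22 − 28.25)² / 28.25 = 1.3827
  dwarf yellow-fruited: (48 − 28.25)² / 28.25 = 13.8075
χ² = 0.0022 + 6.2146 + 1.3827 + 13.8075 = 21.407

21.407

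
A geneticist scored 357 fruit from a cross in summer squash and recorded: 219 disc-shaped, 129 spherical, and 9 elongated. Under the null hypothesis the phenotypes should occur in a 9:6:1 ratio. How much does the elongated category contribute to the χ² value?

Expected counts for N = 357 under a 9:6:1 ratio (total parts = 16):
  disc-shaped: 357 × 9/16 = 200.8125
  spherical: 357 × 6/16 = 133.875
  elongated: 357 × 1/16 = 22.3125
Contribution of elongated: (9 − 22.3125)² / 22.3125 = 7.9428

7.943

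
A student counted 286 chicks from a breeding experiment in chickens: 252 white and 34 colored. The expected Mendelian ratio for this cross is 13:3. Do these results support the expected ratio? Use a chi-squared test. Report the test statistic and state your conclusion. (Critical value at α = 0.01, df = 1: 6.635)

Total ratio parts = 16. Expected numbers out of 286:
  white: 286 × 13/16 = 232.375
  colored: 286 × 3/16 = 53.625
χ² = Σ (O − E)² / E
  white: (252 − 232.375)² / 232.375 = 1.6574
  colored: (34 − 53.625)² / 53.625 = 7.1821
χ² = 1.6574 + 7.1821 = 8.8395 ≈ 8.840
Degrees of freedom = 2 − 1 = 1; critical value at α = 0.01 is 6.635.
Since 8.840 > 6.635, we reject the null hypothesis — the data do not fit the 13:3 ratio.

8.840; not consistent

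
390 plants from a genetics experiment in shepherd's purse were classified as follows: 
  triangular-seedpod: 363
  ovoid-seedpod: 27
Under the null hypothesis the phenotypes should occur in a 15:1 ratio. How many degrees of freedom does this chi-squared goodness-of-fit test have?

1

A goodness-of-fit test with 2 phenotype classes has df = 2 − 1 = 1.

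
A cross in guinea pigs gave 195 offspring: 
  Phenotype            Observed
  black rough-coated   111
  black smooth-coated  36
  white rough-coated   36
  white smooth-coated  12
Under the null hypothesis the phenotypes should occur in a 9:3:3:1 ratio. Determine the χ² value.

0.036

Total ratio parts = 16. Expected numbers out of 195:
  black rough-coated: 195 × 9/16 = 109.6875
  black smooth-coated: 195 × 3/16 = 36.5625
  white rough-coated: 195 × 3/16 = 36.5625
  white smooth-coated: 195 × 1/16 = 12.1875
χ² = Σ (O − E)² / E
  black rough-coated: (111 − 109.6875)² / 109.6875 = 0.0157
  black smooth-coated: (36 − 36.5625)² / 36.5625 = 0.0087
  white rough-coated: (36 − 36.5625)² / 36.5625 = 0.0087
  white smooth-coated: (12 − 12.1875)² / 12.1875 = 0.0029
χ² = 0.0157 + 0.0087 + 0.0087 + 0.0029 = 0.036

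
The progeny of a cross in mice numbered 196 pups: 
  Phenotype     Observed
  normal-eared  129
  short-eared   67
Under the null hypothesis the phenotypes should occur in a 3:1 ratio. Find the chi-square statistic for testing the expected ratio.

Under the 3:1 hypothesis (Σ ratio = 4, N = 196):
  normal-eared: 196 × 3/4 = 147
  short-eared: 196 × 1/4 = 49
χ² = Σ (O − E)² / E
  normal-eared: (129 − 147)² / 147 = 2.2041
  short-eared: (67 − 49)² / 49 = 6.6122
χ² = 2.2041 + 6.6122 = 8.8163 ≈ 8.816

8.816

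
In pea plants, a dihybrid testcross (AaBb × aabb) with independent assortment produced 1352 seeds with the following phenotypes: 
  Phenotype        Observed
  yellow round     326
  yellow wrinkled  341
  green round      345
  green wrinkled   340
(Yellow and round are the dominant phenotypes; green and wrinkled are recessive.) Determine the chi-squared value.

A dihybrid testcross with independent assortment gives a 1:1:1:1 ratio.
Expected counts for N = 1352 under a 1:1:1:1 ratio (total parts = 4):
  yellow round: 1352 × 1/4 = 338
  yellow wrinkled: 1352 × 1/4 = 338
  green round: 1352 × 1/4 = 338
  green wrinkled: 1352 × 1/4 = 338
χ² = Σ (O − E)² / E
  yellow round: (326 − 338)² / 338 = 0.4260
  yellow wrinkled: (341 − 338)² / 338 = 0.0266
  green round: (345 − 338)² / 338 = 0.1450
  green wrinkled: (340 − 338)² / 338 = 0.0118
χ² = 0.4260 + 0.0266 + 0.1450 + 0.0118 = 0.6094 ≈ 0.609

0.609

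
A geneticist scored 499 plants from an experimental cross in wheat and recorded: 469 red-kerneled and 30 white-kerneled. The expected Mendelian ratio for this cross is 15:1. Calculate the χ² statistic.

0.048

Expected counts for N = 499 under a 15:1 ratio (total parts = 16):
  red-kerneled: 499 × 15/16 = 467.8125
  white-kerneled: 499 × 1/16 = 31.1875
χ² = Σ (O − E)² / E
  red-kerneled: (469 − 467.8125)² / 467.8125 = 0.0030
  white-kerneled: (30 − 31.1875)² / 31.1875 = 0.0452
χ² = 0.0030 + 0.0452 = 0.0482 ≈ 0.048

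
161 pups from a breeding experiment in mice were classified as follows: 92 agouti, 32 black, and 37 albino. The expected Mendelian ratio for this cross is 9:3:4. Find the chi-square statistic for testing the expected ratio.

0.394

The 9:3:4 ratio has 16 parts, so with N = 161 the expected counts are:
  agouti: 161 × 9/16 = 90.5625
  black: 161 × 3/16 = 30.1875
  albino: 161 × 4/16 = 40.25
χ² = Σ (O − E)² / E
  agouti: (92 − 90.5625)² / 90.5625 = 0.0228
  black: (32 − 30.1875)² / 30.1875 = 0.1088
  albino: (37 − 40.25)² / 40.25 = 0.2624
χ² = 0.0228 + 0.1088 + 0.2624 = 0.394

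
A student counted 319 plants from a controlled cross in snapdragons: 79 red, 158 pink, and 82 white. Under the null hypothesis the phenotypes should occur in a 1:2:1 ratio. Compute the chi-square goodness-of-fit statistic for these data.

Expected counts for N = 319 under a 1:2:1 ratio (total parts = 4):
  red: 319 × 1/4 = 79.75
  pink: 319 × 2/4 = 159.5
  white: 319 × 1/4 = 79.75
χ² = Σ (O − E)² / E
  red: (79 − 79.75)² / 79.75 = 0.0071
  pink: (158 − 159.5)² / 159.5 = 0.0141
  white: (82 − 79.75)² / 79.75 = 0.0635
χ² = 0.0071 + 0.0141 + 0.0635 = 0.0847 ≈ 0.085

0.085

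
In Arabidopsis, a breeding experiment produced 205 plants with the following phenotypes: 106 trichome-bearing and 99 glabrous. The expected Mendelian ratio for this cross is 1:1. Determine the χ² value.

0.239

Under the 1:1 hypothesis (Σ ratio = 2, N = 205):
  trichome-bearing: 205 × 1/2 = 102.5
  glabrous: 205 × 1/2 = 102.5
χ² = Σ (O − E)² / E
  trichome-bearing: (106 − 102.5)² / 102.5 = 0.1195
  glabrous: (99 − 102.5)² / 102.5 = 0.1195
χ² = 0.1195 + 0.1195 = 0.239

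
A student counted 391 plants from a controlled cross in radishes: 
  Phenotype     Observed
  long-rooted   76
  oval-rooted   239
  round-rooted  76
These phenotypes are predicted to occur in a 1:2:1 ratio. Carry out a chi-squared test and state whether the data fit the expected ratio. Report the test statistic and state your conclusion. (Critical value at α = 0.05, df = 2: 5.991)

19.358; not consistent

Total ratio parts = 4. Expected numbers out of 391:
  long-rooted: 391 × 1/4 = 97.75
  oval-rooted: 391 × 2/4 = 195.5
  round-rooted: 391 × 1/4 = 97.75
χ² = Σ (O − E)² / E
  long-rooted: (76 − 97.75)² / 97.75 = 4.8395
  oval-rooted: (239 − 195.5)² / 195.5 = 9.6790
  round-rooted: (76 − 97.75)² / 97.75 = 4.8395
χ² = 4.8395 + 9.6790 + 4.8395 = 19.358
Degrees of freedom = 3 − 1 = 2; critical value at α = 0.05 is 5.991.
Since 19.358 > 5.991, we reject the null hypothesis — the data do not fit the 1:2:1 ratio.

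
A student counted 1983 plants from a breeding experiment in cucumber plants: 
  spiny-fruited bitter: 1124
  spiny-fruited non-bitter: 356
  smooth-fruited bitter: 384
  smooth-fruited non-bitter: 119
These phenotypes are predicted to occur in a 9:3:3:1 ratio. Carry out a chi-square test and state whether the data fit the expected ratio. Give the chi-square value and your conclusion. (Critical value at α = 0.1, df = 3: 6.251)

1.334; consistent

The 9:3:3:1 ratio has 16 parts, so with N = 1983 the expected counts are:
  spiny-fruited bitter: 1983 × 9/16 = 1115.4375
  spiny-fruited non-bitter: 1983 × 3/16 = 371.8125
  smooth-fruited bitter: 1983 × 3/16 = 371.8125
  smooth-fruited non-bitter: 1983 × 1/16 = 123.9375
χ² = Σ (O − E)² / E
  spiny-fruited bitter: (1124 − 1115.4375)² / 1115.4375 = 0.0657
  spiny-fruited non-bitter: (356 − 371.8125)² / 371.8125 = 0.6725
  smooth-fruited bitter: (384 − 371.8125)² / 371.8125 = 0.3995
  smooth-fruited non-bitter: (119 − 123.9375)² / 123.9375 = 0.1967
χ² = 0.0657 + 0.6725 + 0.3995 + 0.1967 = 1.3344 ≈ 1.334
Degrees of freedom = 4 − 1 = 3; critical value at α = 0.1 is 6.251.
Since 1.334 < 6.251, we fail to reject the null hypothesis — the data are consistent with the 9:3:3:1 ratio.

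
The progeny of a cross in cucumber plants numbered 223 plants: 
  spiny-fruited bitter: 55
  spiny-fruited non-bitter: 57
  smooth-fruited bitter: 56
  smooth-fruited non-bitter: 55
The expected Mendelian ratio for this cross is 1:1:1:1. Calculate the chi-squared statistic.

The 1:1:1:1 ratio has 4 parts, so with N = 223 the expected counts are:
  spiny-fruited bitter: 223 × 1/4 = 55.75
  spiny-fruited non-bitter: 223 × 1/4 = 55.75
  smooth-fruited bitter: 223 × 1/4 = 55.75
  smooth-fruited non-bitter: 223 × 1/4 = 55.75
χ² = Σ (O − E)² / E
  spiny-fruited bitter: (55 − 55.75)² / 55.75 = 0.0101
  spiny-fruited non-bitter: (57 − 55.75)² / 55.75 = 0.0280
  smooth-fruited bitter: (56 − 55.75)² / 55.75 = 0.0011
  smooth-fruited non-bitter: (55 − 55.75)² / 55.75 = 0.0101
χ² = 0.0101 + 0.0280 + 0.0011 + 0.0101 = 0.0493 ≈ 0.049

0.049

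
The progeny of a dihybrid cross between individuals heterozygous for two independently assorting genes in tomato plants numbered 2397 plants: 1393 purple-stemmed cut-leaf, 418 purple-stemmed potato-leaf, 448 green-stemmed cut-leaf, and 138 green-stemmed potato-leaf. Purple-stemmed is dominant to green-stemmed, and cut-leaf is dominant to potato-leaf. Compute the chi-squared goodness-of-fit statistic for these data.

4.616

A dihybrid F₂ with independent assortment and complete dominance at both loci gives a 9:3:3:1 phenotypic ratio.
The 9:3:3:1 ratio has 16 parts, so with N = 2397 the expected counts are:
  purple-stemmed cut-leaf: 2397 × 9/16 = 1348.3125
  purple-stemmed potato-leaf: 2397 × 3/16 = 449.4375
  green-stemmed cut-leaf: 2397 × 3/16 = 449.4375
  green-stemmed potato-leaf: 2397 × 1/16 = 149.8125
χ² = Σ (O − E)² / E
  purple-stemmed cut-leaf: (1393 − 1348.3125)² / 1348.3125 = 1.4811
  purple-stemmed potato-leaf: (418 − 449.4375)² / 449.4375 = 2.1990
  green-stemmed cut-leaf: (448 − 449.4375)² / 449.4375 = 0.0046
  green-stemmed potato-leaf: (138 − 149.8125)² / 149.8125 = 0.9314
χ² = 1.4811 + 2.1990 + 0.0046 + 0.9314 = 4.6161 ≈ 4.616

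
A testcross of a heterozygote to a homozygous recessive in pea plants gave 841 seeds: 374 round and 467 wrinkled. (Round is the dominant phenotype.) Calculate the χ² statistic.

A testcross of a heterozygote (Aa × aa) gives a 1:1 phenotypic ratio.
Total ratio parts = 2. Expected numbers out of 841:
  round: 841 × 1/2 = 420.5
  wrinkled: 841 × 1/2 = 420.5
χ² = Σ (O − E)² / E
  round: (374 − 420.5)² / 420.5 = 5.1421
  wrinkled: (467 − 420.5)² / 420.5 = 5.1421
χ² = 5.1421 + 5.1421 = 10.2842 ≈ 10.284

10.284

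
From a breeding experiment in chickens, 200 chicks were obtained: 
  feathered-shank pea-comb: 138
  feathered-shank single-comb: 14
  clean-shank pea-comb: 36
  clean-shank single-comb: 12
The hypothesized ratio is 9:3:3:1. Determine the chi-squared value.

20.587

Expected counts for N = 200 under a 9:3:3:1 ratio (total parts = 16):
  feathered-shank pea-comb: 200 × 9/16 = 112.5
  feathered-shank single-comb: 200 × 3/16 = 37.5
  clean-shank pea-comb: 200 × 3/16 = 37.5
  clean-shank single-comb: 200 × 1/16 = 12.5
χ² = Σ (O − E)² / E
  feathered-shank pea-comb: (138 − 112.5)² / 112.5 = 5.7800
  feathered-shank single-comb: (14 − 37.5)² / 37.5 = 14.7267
  clean-shank pea-comb: (36 − 37.5)² / 37.5 = 0.0600
  clean-shank single-comb: (12 − 12.5)² / 12.5 = 0.0200
χ² = 5.7800 + 14.7267 + 0.0600 + 0.0200 = 20.5867 ≈ 20.587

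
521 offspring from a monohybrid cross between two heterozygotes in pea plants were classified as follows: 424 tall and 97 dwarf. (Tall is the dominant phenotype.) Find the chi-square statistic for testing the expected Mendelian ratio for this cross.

For a monohybrid cross between heterozygotes with complete dominance, the expected phenotypic ratio is 3:1.
Under the 3:1 hypothesis (Σ ratio = 4, N = 521):
  tall: 521 × 3/4 = 390.75
  dwarf: 521 × 1/4 = 130.25
χ² = Σ (O − E)² / E
  tall: (424 − 390.75)² / 390.75 = 2.8293
  dwarf: (97 − 130.25)² / 130.25 = 8.4880
χ² = 2.8293 + 8.4880 = 11.3173 ≈ 11.317

11.317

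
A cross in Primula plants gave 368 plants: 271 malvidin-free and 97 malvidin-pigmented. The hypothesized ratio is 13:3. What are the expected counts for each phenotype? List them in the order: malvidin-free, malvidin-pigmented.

The 13:3 ratio has 16 parts, so with N = 368 the expected counts are:
  malvidin-free: 368 × 13/16 = 299
  malvidin-pigmented: 368 × 3/16 = 69

299, 69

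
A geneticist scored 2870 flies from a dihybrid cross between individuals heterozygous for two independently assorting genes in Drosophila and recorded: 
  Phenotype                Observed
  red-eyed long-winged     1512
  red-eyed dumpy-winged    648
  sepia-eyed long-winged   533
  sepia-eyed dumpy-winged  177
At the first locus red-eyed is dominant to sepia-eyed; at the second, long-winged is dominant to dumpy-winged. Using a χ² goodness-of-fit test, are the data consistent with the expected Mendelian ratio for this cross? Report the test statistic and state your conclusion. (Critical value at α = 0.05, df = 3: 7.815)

A dihybrid F₂ with independent assortment and complete dominance at both loci gives a 9:3:3:1 phenotypic ratio.
The 9:3:3:1 ratio has 16 parts, so with N = 2870 the expected counts are:
  red-eyed long-winged: 2870 × 9/16 = 1614.375
  red-eyed dumpy-winged: 2870 × 3/16 = 538.125
  sepia-eyed long-winged: 2870 × 3/16 = 538.125
  sepia-eyed dumpy-winged: 2870 × 1/16 = 179.375
χ² = Σ (O − E)² / E
  red-eyed long-winged: (1512 − 1614.375)² / 1614.375 = 6.4921
  red-eyed dumpy-winged: (648 − 538.125)² / 538.125 = 22.4344
  sepia-eyed long-winged: (533 − 538.125)² / 538.125 = 0.0488
  sepia-eyed dumpy-winged: (177 − 179.375)² / 179.375 = 0.0314
χ² = 6.4921 + 22.4344 + 0.0488 + 0.0314 = 29.0067 ≈ 29.007
Degrees of freedom = 4 − 1 = 3; critical value at α = 0.05 is 7.815.
Since 29.007 > 7.815, we reject the null hypothesis — the data do not fit the 9:3:3:1 ratio.

29.007; not consistent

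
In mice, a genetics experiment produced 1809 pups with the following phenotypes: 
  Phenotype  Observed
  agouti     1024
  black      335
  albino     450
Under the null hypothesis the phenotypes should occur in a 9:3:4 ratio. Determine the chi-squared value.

0.104

Total ratio parts = 16. Expected numbers out of 1809:
  agouti: 1809 × 9/16 = 1017.5625
  black: 1809 × 3/16 = 339.1875
  albino: 1809 × 4/16 = 452.25
χ² = Σ (O − E)² / E
  agouti: (1024 − 1017.5625)² / 1017.5625 = 0.0407
  black: (335 − 339.1875)² / 339.1875 = 0.0517
  albino: (450 − 452.25)² / 452.25 = 0.0112
χ² = 0.0407 + 0.0517 + 0.0112 = 0.1036 ≈ 0.104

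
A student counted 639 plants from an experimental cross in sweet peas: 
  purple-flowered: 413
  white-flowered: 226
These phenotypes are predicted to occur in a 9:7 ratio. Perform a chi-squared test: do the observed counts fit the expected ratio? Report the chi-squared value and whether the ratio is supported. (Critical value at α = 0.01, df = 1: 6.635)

Expected counts for N = 639 under a 9:7 ratio (total parts = 16):
  purple-flowered: 639 × 9/16 = 359.4375
  white-flowered: 639 × 7/16 = 279.5625
χ² = Σ (O − E)² / E
  purple-flowered: (413 − 359.4375)² / 359.4375 = 7.9818
  white-flowered: (226 − 279.5625)² / 279.5625 = 10.2623
χ² = 7.9818 + 10.2623 = 18.2441 ≈ 18.244
Degrees of freedom = 2 − 1 = 1; critical value at α = 0.01 is 6.635.
Since 18.244 > 6.635, we reject the null hypothesis — the data do not fit the 9:7 ratio.

18.244; not consistent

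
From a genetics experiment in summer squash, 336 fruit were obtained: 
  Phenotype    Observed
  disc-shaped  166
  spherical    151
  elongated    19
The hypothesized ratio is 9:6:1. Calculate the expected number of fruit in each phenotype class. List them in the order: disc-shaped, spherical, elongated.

Under the 9:6:1 hypothesis (Σ ratio = 16, N = 336):
  disc-shaped: 336 × 9/16 = 189
  spherical: 336 × 6/16 = 126
  elongated: 336 × 1/16 = 21

189, 126, 21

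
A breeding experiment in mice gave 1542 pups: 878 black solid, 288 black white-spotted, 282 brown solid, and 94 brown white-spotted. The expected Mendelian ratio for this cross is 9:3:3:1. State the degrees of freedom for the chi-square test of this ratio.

3

A goodness-of-fit test with 4 phenotype classes has df = 4 − 1 = 3.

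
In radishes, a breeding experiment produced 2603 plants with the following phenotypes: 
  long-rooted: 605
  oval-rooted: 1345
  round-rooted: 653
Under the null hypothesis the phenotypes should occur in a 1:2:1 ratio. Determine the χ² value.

4.678

The 1:2:1 ratio has 4 parts, so with N = 2603 the expected counts are:
  long-rooted: 2603 × 1/4 = 650.75
  oval-rooted: 2603 × 2/4 = 1301.5
  round-rooted: 2603 × 1/4 = 650.75
χ² = Σ (O − E)² / E
  long-rooted: (605 − 650.75)² / 650.75 = 3.2164
  oval-rooted: (1345 − 1301.5)² / 1301.5 = 1.4539
  round-rooted: (653 − 650.75)² / 650.75 = 0.0078
χ² = 3.2164 + 1.4539 + 0.0078 = 4.6781 ≈ 4.678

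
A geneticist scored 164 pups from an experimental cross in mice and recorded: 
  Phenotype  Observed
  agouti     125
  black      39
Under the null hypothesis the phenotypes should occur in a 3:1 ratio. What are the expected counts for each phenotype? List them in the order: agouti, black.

123, 41

Total ratio parts = 4. Expected numbers out of 164:
  agouti: 164 × 3/4 = 123
  black: 164 × 1/4 = 41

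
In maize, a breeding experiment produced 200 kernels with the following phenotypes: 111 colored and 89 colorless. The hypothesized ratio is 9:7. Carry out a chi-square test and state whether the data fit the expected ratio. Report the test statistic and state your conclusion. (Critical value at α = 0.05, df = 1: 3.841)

0.046; consistent

Under the 9:7 hypothesis (Σ ratio = 16, N = 200):
  colored: 200 × 9/16 = 112.5
  colorless: 200 × 7/16 = 87.5
χ² = Σ (O − E)² / E
  colored: (111 − 112.5)² / 112.5 = 0.0200
  colorless: (89 − 87.5)² / 87.5 = 0.0257
χ² = 0.0200 + 0.0257 = 0.0457 ≈ 0.046
Degrees of freedom = 2 − 1 = 1; critical value at α = 0.05 is 3.841.
Since 0.046 < 3.841, we fail to reject the null hypothesis — the data are consistent with the 9:7 ratio.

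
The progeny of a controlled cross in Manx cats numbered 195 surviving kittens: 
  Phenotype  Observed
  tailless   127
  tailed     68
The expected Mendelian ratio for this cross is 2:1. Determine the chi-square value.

0.208

Under the 2:1 hypothesis (Σ ratio = 3, N = 195):
  tailless: 195 × 2/3 = 130
  tailed: 195 × 1/3 = 65
χ² = Σ (O − E)² / E
  tailless: (127 − 130)² / 130 = 0.0692
  tailed: (68 − 65)² / 65 = 0.1385
χ² = 0.0692 + 0.1385 = 0.2077 ≈ 0.208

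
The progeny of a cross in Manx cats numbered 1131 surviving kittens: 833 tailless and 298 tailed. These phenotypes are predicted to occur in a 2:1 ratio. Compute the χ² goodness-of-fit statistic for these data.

24.832

Total ratio parts = 3. Expected numbers out of 1131:
  tailless: 1131 × 2/3 = 754
  tailed: 1131 × 1/3 = 377
χ² = Σ (O − E)² / E
  tailless: (833 − 754)² / 754 = 8.2772
  tailed: (298 − 377)² / 377 = 16.5544
χ² = 8.2772 + 16.5544 = 24.8316 ≈ 24.832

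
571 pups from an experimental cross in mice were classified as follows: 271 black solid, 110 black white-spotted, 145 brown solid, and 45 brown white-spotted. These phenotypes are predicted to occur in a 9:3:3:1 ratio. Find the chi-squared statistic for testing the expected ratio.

23.796

Expected counts for N = 571 under a 9:3:3:1 ratio (total parts = 16):
  black solid: 571 × 9/16 = 321.1875
  black white-spotted: 571 × 3/16 = 107.0625
  brown solid: 571 × 3/16 = 107.0625
  brown white-spotted: 571 × 1/16 = 35.6875
χ² = Σ (O − E)² / E
  black solid: (271 − 321.1875)² / 321.1875 = 7.8421
  black white-spotted: (110 − 107.0625)² / 107.0625 = 0.0806
  brown solid: (145 − 107.0625)² / 107.0625 = 13.4431
  brown white-spotted: (45 − 35.6875)² / 35.6875 = 2.4301
χ² = 7.8421 + 0.0806 + 13.4431 + 2.4301 = 23.7959 ≈ 23.796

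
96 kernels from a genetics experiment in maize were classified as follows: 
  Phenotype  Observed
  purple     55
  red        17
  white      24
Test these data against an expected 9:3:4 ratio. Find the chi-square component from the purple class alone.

The 9:3:4 ratio has 16 parts, so with N = 96 the expected counts are:
  purple: 96 × 9/16 = 54
  red: 96 × 3/16 = 18
  white: 96 × 4/16 = 24
Contribution of purple: (55 − 54)² / 54 = 0.0185

0.019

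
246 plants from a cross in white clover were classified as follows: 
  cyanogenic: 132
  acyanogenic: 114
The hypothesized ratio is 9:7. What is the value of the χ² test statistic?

The 9:7 ratio has 16 parts, so with N = 246 the expected counts are:
  cyanogenic: 246 × 9/16 = 138.375
  acyanogenic: 246 × 7/16 = 107.625
χ² = Σ (O − E)² / E
  cyanogenic: (132 − 138.375)² / 138.375 = 0.2937
  acyanogenic: (114 − 107.625)² / 107.625 = 0.3776
χ² = 0.2937 + 0.3776 = 0.6713 ≈ 0.671

0.671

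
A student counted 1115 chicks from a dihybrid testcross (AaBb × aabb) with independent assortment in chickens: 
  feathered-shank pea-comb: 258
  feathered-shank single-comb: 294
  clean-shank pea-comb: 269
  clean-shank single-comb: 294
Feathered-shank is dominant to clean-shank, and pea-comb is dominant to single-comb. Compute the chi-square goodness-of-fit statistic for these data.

A dihybrid testcross with independent assortment gives a 1:1:1:1 ratio.
The 1:1:1:1 ratio has 4 parts, so with N = 1115 the expected counts are:
  feathered-shank pea-comb: 1115 × 1/4 = 278.75
  feathered-shank single-comb: 1115 × 1/4 = 278.75
  clean-shank pea-comb: 1115 × 1/4 = 278.75
  clean-shank single-comb: 1115 × 1/4 = 278.75
χ² = Σ (O − E)² / E
  feathered-shank pea-comb: (258 − 278.75)² / 278.75 = 1.5446
  feathered-shank single-comb: (294 − 278.75)² / 278.75 = 0.8343
  clean-shank pea-comb: (269 − 278.75)² / 278.75 = 0.3410
  clean-shank single-comb: (294 − 278.75)² / 278.75 = 0.8343
χ² = 1.5446 + 0.8343 + 0.3410 + 0.8343 = 3.5542 ≈ 3.554

3.554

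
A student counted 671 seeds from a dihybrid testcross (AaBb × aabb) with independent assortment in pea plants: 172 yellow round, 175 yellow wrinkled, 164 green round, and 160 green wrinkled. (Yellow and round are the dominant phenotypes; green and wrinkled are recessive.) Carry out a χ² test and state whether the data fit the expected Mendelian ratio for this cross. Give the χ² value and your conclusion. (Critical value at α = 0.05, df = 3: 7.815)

0.863; consistent

A dihybrid testcross with independent assortment gives a 1:1:1:1 ratio.
The 1:1:1:1 ratio has 4 parts, so with N = 671 the expected counts are:
  yellow round: 671 × 1/4 = 167.75
  yellow wrinkled: 671 × 1/4 = 167.75
  green round: 671 × 1/4 = 167.75
  green wrinkled: 671 × 1/4 = 167.75
χ² = Σ (O − E)² / E
  yellow round: (172 − 167.75)² / 167.75 = 0.1077
  yellow wrinkled: (175 − 167.75)² / 167.75 = 0.3133
  green round: (164 − 167.75)² / 167.75 = 0.0838
  green wrinkled: (160 − 167.75)² / 167.75 = 0.3580
χ² = 0.1077 + 0.3133 + 0.0838 + 0.3580 = 0.8628 ≈ 0.863
Degrees of freedom = 4 − 1 = 3; critical value at α = 0.05 is 7.815.
Since 0.863 < 7.815, we fail to reject the null hypothesis — the data are consistent with the 1:1:1:1 ratio.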